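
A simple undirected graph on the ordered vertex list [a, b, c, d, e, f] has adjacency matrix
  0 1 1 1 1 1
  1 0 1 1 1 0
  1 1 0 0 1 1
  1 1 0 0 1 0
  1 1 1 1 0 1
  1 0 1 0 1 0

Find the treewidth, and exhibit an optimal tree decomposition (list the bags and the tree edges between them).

Every bag has size at most 4, so the width is 4 − 1 = 3 and tw(G) ≤ 3. Conversely, {a, b, d, e} is a clique of size 4, and the vertices of any clique must share a bag in every tree decomposition; so some bag has ≥ 4 vertices and tw(G) ≥ 3. The upper and lower bounds meet at 3, so that is the treewidth.

Treewidth 3.
Bags: B1 = {a, b, c, e}  B2 = {a, b, d, e}  B3 = {a, c, e, f}
Tree: B1–B2, B1–B3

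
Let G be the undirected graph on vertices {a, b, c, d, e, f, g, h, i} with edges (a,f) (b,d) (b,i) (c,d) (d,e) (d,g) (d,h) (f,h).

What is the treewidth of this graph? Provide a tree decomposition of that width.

Treewidth 1.
One such decomposition:
Bags: B1 = {b, d}  B2 = {d, e}  B3 = {c, d}  B4 = {d, g}  B5 = {d, h}  B6 = {b, i}  B7 = {f, h}  B8 = {a, f}
Tree: B1–B2, B1–B3, B1–B4, B3–B5, B1–B6, B5–B7, B7–B8

Every bag has size at most 2, so the width is 2 − 1 = 1 and tw(G) ≤ 1. Any graph with an edge has treewidth ≥ 1, and G has the edge b–d. Therefore the treewidth is 1.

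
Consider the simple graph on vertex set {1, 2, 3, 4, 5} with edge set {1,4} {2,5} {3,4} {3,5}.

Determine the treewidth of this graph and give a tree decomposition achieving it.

The largest bag has 2 vertices, giving width 1; this decomposition certifies tw(G) ≤ 1. Any graph with an edge has treewidth ≥ 1, and G has the edge 1–4. The upper and lower bounds meet at 1, so that is the treewidth.

Treewidth 1.
One optimal decomposition is:
Bags: B1 = {1, 4}  B2 = {3, 4}  B3 = {3, 5}  B4 = {2, 5}
Tree: B1–B2, B2–B3, B3–B4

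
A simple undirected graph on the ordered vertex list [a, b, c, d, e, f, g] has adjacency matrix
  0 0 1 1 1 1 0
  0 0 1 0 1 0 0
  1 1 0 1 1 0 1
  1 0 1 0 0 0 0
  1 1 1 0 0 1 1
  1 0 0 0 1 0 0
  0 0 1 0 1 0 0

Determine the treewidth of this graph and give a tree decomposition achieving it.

Treewidth 2.
Bags: B1 = {a, e, f}  B2 = {a, c, e}  B3 = {b, c, e}  B4 = {c, e, g}  B5 = {a, c, d}
Tree: B1–B2, B2–B3, B2–B4, B2–B5

The largest bag has 3 vertices, giving width 2; this decomposition certifies tw(G) ≤ 2. Conversely, {a, c, d} is a clique of size 3, and the vertices of any clique must share a bag in every tree decomposition; so some bag has ≥ 3 vertices and tw(G) ≥ 2. Hence tw(G) = 2 exactly.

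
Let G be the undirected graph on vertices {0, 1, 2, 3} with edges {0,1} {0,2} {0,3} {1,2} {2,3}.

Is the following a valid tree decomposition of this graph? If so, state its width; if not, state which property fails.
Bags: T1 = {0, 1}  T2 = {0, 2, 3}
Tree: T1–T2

A tree decomposition must satisfy three properties: every vertex lies in some bag; for every edge, both endpoints lie together in some bag; and for every vertex, the bags containing it form a connected subtree. Here edge (2,1) lies in no bag, so the decomposition is invalid.

No — edge (2,1) lies in no bag.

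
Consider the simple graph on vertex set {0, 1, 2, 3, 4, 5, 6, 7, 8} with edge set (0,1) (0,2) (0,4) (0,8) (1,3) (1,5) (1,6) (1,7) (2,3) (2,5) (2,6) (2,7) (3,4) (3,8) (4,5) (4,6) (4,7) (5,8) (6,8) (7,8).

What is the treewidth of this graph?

A width-4 tree decomposition is:
Bags: B1 = {0, 1, 2, 4, 8}  B2 = {1, 2, 4, 6, 8}  B3 = {1, 2, 4, 5, 8}  B4 = {1, 2, 4, 7, 8}  B5 = {1, 2, 3, 4, 8}
Tree: B1–B2, B2–B3, B3–B4, B4–B5
Every bag has size at most 5, so the width is 5 − 1 = 4 and tw(G) ≤ 4. For the lower bound: the 5 vertex sets {0,4}, {6,8}, {1,5}, {2}, {7} are disjoint, each induces a connected subgraph, and every pair is joined by at least one edge of G. Contracting each set to a single vertex therefore yields K_{5} as a minor, and since treewidth is minor-monotone, tw(G) ≥ tw(K_{5}) = 4. Therefore the treewidth is 4.

4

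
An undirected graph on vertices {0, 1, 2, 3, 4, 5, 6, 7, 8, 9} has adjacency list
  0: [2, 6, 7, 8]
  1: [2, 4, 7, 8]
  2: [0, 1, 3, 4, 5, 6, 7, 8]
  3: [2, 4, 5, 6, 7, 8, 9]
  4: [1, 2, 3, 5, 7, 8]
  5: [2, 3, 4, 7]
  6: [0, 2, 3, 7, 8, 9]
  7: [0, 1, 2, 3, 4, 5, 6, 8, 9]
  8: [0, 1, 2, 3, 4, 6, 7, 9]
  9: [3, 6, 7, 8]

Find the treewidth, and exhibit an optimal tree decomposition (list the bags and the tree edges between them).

Each bag holds 5 vertices, so the decomposition has width 4, which upper-bounds the treewidth. Conversely, {3, 6, 7, 8, 9} is a clique of size 5, and the vertices of any clique must share a bag in every tree decomposition; so some bag has ≥ 5 vertices and tw(G) ≥ 4. Combining the bounds, tw(G) = 4.

Treewidth 4.
One such decomposition:
Bags: B1 = {2, 3, 4, 5, 7}  B2 = {2, 3, 4, 7, 8}  B3 = {2, 3, 6, 7, 8}  B4 = {1, 2, 4, 7, 8}  B5 = {0, 2, 6, 7, 8}  B6 = {3, 6, 7, 8, 9}
Tree: B1–B2, B2–B3, B2–B4, B3–B5, B3–B6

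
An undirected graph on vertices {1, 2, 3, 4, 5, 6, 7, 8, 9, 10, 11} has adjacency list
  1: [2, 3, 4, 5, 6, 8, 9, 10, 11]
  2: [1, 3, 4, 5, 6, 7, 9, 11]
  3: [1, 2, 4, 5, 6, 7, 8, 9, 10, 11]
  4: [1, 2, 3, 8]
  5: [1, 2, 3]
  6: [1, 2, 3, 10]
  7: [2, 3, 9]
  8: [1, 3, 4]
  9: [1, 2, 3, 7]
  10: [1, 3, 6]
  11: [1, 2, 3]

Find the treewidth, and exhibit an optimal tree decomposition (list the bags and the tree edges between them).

The largest bag has 4 vertices, giving width 3; this decomposition certifies tw(G) ≤ 3. Conversely, {1, 3, 4, 8} is a clique of size 4, and the vertices of any clique must share a bag in every tree decomposition; so some bag has ≥ 4 vertices and tw(G) ≥ 3. The upper and lower bounds meet at 3, so that is the treewidth.

Treewidth 3.
Bags: B1 = {1, 2, 3, 6}  B2 = {1, 2, 3, 4}  B3 = {1, 2, 3, 9}  B4 = {1, 3, 4, 8}  B5 = {1, 3, 6, 10}  B6 = {1, 2, 3, 11}  B7 = {1, 2, 3, 5}  B8 = {2, 3, 7, 9}
Tree: B1–B2, B1–B3, B2–B4, B1–B5, B3–B6, B2–B7, B3–B8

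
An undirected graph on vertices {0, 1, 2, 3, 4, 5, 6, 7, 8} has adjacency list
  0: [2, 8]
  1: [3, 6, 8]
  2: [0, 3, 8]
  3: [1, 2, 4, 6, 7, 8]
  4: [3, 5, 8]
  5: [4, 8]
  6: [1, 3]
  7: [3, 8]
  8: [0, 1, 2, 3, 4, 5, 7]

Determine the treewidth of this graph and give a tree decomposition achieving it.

Treewidth 2.
One such decomposition:
Bags: B1 = {3, 7, 8}  B2 = {3, 4, 8}  B3 = {4, 5, 8}  B4 = {2, 3, 8}  B5 = {1, 3, 8}  B6 = {0, 2, 8}  B7 = {1, 3, 6}
Tree: B1–B2, B2–B3, B2–B4, B4–B5, B4–B6, B5–B7

Every bag has size at most 3, so the width is 3 − 1 = 2 and tw(G) ≤ 2. On the other hand G contains the 3-clique {0, 2, 8}. A clique must lie in a single bag of any decomposition, so no decomposition can have width below 2. Hence tw(G) = 2 exactly.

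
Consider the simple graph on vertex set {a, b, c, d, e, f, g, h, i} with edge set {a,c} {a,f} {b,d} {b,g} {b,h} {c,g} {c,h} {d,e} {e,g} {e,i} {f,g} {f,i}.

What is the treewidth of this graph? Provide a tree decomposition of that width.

The largest bag has 4 vertices, giving width 3; this decomposition certifies tw(G) ≤ 3. For the lower bound: the 4 vertex sets {b,d,h}, {c}, {g}, {a,e,f,i} are disjoint, each induces a connected subgraph, and every pair is joined by at least one edge of G. Contracting each set to a single vertex therefore yields K_{4} as a minor, and since treewidth is minor-monotone, tw(G) ≥ tw(K_{4}) = 3. Combining the bounds, tw(G) = 3.

Treewidth 3.
Bags: B1 = {b, c, d, h}  B2 = {b, c, d, g}  B3 = {c, d, e, g}  B4 = {a, c, e, g}  B5 = {a, e, f, g}  B6 = {a, e, f, i}
Tree: B1–B2, B2–B3, B3–B4, B4–B5, B5–B6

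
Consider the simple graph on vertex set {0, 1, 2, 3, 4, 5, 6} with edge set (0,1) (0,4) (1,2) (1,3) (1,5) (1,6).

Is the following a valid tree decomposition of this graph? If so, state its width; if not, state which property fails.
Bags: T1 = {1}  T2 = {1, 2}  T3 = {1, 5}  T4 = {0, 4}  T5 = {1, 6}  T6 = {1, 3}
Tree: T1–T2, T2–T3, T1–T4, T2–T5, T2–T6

No — edge (0,1) lies in no bag.

A tree decomposition must satisfy three properties: every vertex lies in some bag; for every edge, both endpoints lie together in some bag; and for every vertex, the bags containing it form a connected subtree. Here edge (0,1) lies in no bag, so the decomposition is invalid.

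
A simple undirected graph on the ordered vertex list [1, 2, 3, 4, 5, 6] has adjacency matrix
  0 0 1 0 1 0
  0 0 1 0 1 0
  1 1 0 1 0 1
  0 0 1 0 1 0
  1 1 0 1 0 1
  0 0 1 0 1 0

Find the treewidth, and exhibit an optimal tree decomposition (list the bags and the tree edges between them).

Every bag has size at most 3, so the width is 3 − 1 = 2 and tw(G) ≤ 2. Since 5–2–3–1–5 is a cycle in G, G is not acyclic. Forests are exactly the graphs of treewidth ≤ 1, so tw(G) ≥ 2. Hence tw(G) = 2 exactly.

Treewidth 2.
One such decomposition:
Bags: B1 = {2, 3, 5}  B2 = {1, 3, 5}  B3 = {3, 4, 5}  B4 = {3, 5, 6}
Tree: B1–B2, B2–B3, B3–B4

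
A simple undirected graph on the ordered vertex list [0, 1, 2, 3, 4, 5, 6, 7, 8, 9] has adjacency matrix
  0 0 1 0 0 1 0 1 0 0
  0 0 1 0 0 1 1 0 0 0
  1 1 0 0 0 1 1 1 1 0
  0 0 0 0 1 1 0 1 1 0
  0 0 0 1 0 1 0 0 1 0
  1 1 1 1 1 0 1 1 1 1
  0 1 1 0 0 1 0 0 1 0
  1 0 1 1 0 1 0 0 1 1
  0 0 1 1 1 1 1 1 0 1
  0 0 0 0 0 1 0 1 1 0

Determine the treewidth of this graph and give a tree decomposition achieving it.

Each bag holds 4 vertices, so the decomposition has width 3, which upper-bounds the treewidth. For the lower bound, the 4 vertices {0, 2, 5, 7} are pairwise adjacent, and any tree decomposition puts a clique entirely inside one bag — forcing width ≥ 3. Hence tw(G) = 3 exactly.

Treewidth 3.
One such decomposition:
Bags: B1 = {2, 5, 6, 8}  B2 = {2, 5, 7, 8}  B3 = {5, 7, 8, 9}  B4 = {1, 2, 5, 6}  B5 = {0, 2, 5, 7}  B6 = {3, 5, 7, 8}  B7 = {3, 4, 5, 8}
Tree: B1–B2, B2–B3, B1–B4, B2–B5, B3–B6, B6–B7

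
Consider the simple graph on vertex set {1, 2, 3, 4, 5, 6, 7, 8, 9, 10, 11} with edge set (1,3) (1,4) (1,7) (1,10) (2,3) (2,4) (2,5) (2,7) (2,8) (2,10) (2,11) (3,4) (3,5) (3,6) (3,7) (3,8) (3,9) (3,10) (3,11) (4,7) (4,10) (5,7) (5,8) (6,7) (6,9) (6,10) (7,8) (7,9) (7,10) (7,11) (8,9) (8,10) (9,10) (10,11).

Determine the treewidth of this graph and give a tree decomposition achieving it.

Treewidth 4.
One optimal decomposition is:
Bags: B1 = {2, 3, 7, 10, 11}  B2 = {2, 3, 7, 8, 10}  B3 = {3, 7, 8, 9, 10}  B4 = {2, 3, 5, 7, 8}  B5 = {3, 6, 7, 9, 10}  B6 = {2, 3, 4, 7, 10}  B7 = {1, 3, 4, 7, 10}
Tree: B1–B2, B2–B3, B2–B4, B3–B5, B1–B6, B6–B7

The largest bag has 5 vertices, giving width 4; this decomposition certifies tw(G) ≤ 4. Conversely, {1, 3, 4, 7, 10} is a clique of size 5, and the vertices of any clique must share a bag in every tree decomposition; so some bag has ≥ 5 vertices and tw(G) ≥ 4. Therefore the treewidth is 4.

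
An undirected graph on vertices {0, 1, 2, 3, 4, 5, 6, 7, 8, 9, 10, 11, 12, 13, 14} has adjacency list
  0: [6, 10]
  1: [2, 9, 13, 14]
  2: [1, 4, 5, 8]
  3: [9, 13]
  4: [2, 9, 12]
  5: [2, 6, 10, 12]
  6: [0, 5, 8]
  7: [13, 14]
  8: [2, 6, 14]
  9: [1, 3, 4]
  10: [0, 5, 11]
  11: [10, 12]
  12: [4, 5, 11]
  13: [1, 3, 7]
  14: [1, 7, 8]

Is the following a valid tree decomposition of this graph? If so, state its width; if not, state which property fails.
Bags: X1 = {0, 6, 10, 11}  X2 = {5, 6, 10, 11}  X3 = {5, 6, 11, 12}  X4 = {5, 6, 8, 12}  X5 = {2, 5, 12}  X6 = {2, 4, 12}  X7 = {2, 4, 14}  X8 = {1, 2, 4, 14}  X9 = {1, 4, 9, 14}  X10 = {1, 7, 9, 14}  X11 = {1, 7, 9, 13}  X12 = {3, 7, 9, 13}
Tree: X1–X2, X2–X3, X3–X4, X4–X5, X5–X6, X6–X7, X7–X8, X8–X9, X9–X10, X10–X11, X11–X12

A tree decomposition must satisfy three properties: every vertex lies in some bag; for every edge, both endpoints lie together in some bag; and for every vertex, the bags containing it form a connected subtree. Here edge (8,2) lies in no bag, so the decomposition is invalid.

No — edge (8,2) lies in no bag.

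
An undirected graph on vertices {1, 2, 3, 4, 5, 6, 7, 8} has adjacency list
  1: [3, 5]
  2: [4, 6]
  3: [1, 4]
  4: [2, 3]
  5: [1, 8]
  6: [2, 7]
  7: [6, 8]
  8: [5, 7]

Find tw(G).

A width-2 tree decomposition is:
Bags: B1 = {2, 3, 4}  B2 = {1, 2, 3}  B3 = {1, 2, 5}  B4 = {2, 5, 8}  B5 = {2, 7, 8}  B6 = {2, 6, 7}
Tree: B1–B2, B2–B3, B3–B4, B4–B5, B5–B6
Every bag has size at most 3, so the width is 3 − 1 = 2 and tw(G) ≤ 2. For the lower bound, G contains the cycle 2–4–3–1–5–8–7–6–2, so G is not a forest; only forests have treewidth ≤ 1, hence tw(G) ≥ 2. Therefore the treewidth is 2.

2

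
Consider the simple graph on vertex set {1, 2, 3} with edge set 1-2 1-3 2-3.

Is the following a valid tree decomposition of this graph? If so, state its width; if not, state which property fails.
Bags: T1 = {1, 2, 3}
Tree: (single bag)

Every vertex of G appears in some bag (union = {1, 2, 3}); every edge is covered by a bag; and for each vertex v the set of bags containing v is connected in the bag tree. The decomposition is therefore valid. The largest bag has 3 vertices, so the width is 2.

Yes; width 2.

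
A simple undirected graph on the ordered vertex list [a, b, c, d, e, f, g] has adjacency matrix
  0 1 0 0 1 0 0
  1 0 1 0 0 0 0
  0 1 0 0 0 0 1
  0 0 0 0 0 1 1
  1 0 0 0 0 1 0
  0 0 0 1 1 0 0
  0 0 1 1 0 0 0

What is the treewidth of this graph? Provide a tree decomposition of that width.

Treewidth 2.
One optimal decomposition is:
Bags: B1 = {b, c, g}  B2 = {b, d, g}  B3 = {b, d, f}  B4 = {b, e, f}  B5 = {a, b, e}
Tree: B1–B2, B2–B3, B3–B4, B4–B5

Each bag holds 3 vertices, so the decomposition has width 2, which upper-bounds the treewidth. For the lower bound, G contains the cycle b–c–g–d–f–e–a–b, so G is not a forest; only forests have treewidth ≤ 1, hence tw(G) ≥ 2. Hence tw(G) = 2 exactly.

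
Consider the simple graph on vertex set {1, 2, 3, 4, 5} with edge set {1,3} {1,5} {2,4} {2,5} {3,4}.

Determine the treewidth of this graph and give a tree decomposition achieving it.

Treewidth 2.
One optimal decomposition is:
Bags: B1 = {1, 3, 4}  B2 = {1, 2, 4}  B3 = {1, 2, 5}
Tree: B1–B2, B2–B3

The largest bag has 3 vertices, giving width 2; this decomposition certifies tw(G) ≤ 2. For the lower bound, G contains the cycle 1–3–4–2–5–1, so G is not a forest; only forests have treewidth ≤ 1, hence tw(G) ≥ 2. Hence tw(G) = 2 exactly.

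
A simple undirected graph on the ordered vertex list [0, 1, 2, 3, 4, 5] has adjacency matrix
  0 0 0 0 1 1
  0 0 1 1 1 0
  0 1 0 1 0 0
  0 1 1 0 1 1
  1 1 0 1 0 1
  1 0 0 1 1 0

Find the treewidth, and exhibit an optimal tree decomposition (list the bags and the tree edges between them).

The largest bag has 3 vertices, giving width 2; this decomposition certifies tw(G) ≤ 2. On the other hand G contains the 3-clique {0, 4, 5}. A clique must lie in a single bag of any decomposition, so no decomposition can have width below 2. Therefore the treewidth is 2.

Treewidth 2.
Bags: B1 = {0, 4, 5}  B2 = {3, 4, 5}  B3 = {1, 3, 4}  B4 = {1, 2, 3}
Tree: B1–B2, B2–B3, B3–B4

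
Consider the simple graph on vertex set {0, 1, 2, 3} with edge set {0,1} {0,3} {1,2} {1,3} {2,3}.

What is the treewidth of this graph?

A width-2 tree decomposition is:
Bags: B1 = {1, 2, 3}  B2 = {0, 1, 3}
Tree: B1–B2
Each bag holds 3 vertices, so the decomposition has width 2, which upper-bounds the treewidth. Conversely, {0, 1, 3} is a clique of size 3, and the vertices of any clique must share a bag in every tree decomposition; so some bag has ≥ 3 vertices and tw(G) ≥ 2. Therefore the treewidth is 2.

2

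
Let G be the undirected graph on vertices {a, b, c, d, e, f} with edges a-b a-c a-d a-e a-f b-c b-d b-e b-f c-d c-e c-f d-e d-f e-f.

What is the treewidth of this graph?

A width-5 tree decomposition is:
Bags: B1 = {a, b, c, d, e, f}
Tree: (single bag)
With just one bag of size 6, the width is 6 − 1 = 5, so tw(G) ≤ 5. Conversely, {a, b, c, d, e, f} is a clique of size 6, and the vertices of any clique must share a bag in every tree decomposition; so some bag has ≥ 6 vertices and tw(G) ≥ 5. Hence tw(G) = 5 exactly.

5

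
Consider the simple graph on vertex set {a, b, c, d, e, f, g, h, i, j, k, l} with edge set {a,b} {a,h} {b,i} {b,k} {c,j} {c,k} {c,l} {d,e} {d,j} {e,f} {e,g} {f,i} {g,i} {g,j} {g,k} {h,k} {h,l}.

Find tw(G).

3

A width-3 tree decomposition is:
Bags: B1 = {a, b, h, l}  B2 = {b, h, k, l}  B3 = {b, c, k, l}  B4 = {b, c, i, k}  B5 = {c, g, i, k}  B6 = {c, g, i, j}  B7 = {f, g, i, j}  B8 = {e, f, g, j}  B9 = {d, e, f, j}
Tree: B1–B2, B2–B3, B3–B4, B4–B5, B5–B6, B6–B7, B7–B8, B8–B9
The largest bag has 4 vertices, giving width 3; this decomposition certifies tw(G) ≤ 3. For the lower bound: the 4 vertex sets {a,h,l}, {b}, {k}, {c,g,i,j} are disjoint, each induces a connected subgraph, and every pair is joined by at least one edge of G. Contracting each set to a single vertex therefore yields K_{4} as a minor, and since treewidth is minor-monotone, tw(G) ≥ tw(K_{4}) = 3. Hence tw(G) = 3 exactly.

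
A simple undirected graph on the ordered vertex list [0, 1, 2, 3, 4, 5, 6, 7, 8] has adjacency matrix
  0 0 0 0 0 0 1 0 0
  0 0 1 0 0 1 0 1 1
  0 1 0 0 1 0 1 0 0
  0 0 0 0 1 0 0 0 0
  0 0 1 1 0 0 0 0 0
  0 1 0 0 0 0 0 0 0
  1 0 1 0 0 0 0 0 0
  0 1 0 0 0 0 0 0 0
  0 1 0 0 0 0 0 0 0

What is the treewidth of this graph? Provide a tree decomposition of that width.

Treewidth 1.
One optimal decomposition is:
Bags: B1 = {1, 7}  B2 = {1, 2}  B3 = {2, 6}  B4 = {0, 6}  B5 = {1, 5}  B6 = {2, 4}  B7 = {1, 8}  B8 = {3, 4}
Tree: B1–B2, B2–B3, B3–B4, B1–B5, B2–B6, B2–B7, B6–B8

The largest bag has 2 vertices, giving width 1; this decomposition certifies tw(G) ≤ 1. Any graph with an edge has treewidth ≥ 1, and G has the edge 7–1. The upper and lower bounds meet at 1, so that is the treewidth.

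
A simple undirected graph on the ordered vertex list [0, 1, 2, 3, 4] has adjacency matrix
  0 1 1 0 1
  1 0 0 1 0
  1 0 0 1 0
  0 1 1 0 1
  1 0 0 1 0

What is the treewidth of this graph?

2

A width-2 tree decomposition is:
Bags: B1 = {0, 3, 4}  B2 = {0, 1, 3}  B3 = {0, 2, 3}
Tree: B1–B2, B2–B3
The largest bag has 3 vertices, giving width 2; this decomposition certifies tw(G) ≤ 2. The edges 3–4–0–1–3 form a cycle, so G is not a tree and its treewidth is at least 2. Therefore the treewidth is 2.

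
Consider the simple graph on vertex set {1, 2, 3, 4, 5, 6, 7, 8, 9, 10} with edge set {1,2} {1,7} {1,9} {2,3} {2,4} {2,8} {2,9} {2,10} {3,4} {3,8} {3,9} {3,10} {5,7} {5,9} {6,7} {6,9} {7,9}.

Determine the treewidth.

2

A width-2 tree decomposition is:
Bags: B1 = {1, 2, 9}  B2 = {2, 3, 9}  B3 = {1, 7, 9}  B4 = {2, 3, 4}  B5 = {6, 7, 9}  B6 = {2, 3, 10}  B7 = {2, 3, 8}  B8 = {5, 7, 9}
Tree: B1–B2, B1–B3, B2–B4, B3–B5, B2–B6, B6–B7, B5–B8
Each bag holds 3 vertices, so the decomposition has width 2, which upper-bounds the treewidth. On the other hand G contains the 3-clique {1, 2, 9}. A clique must lie in a single bag of any decomposition, so no decomposition can have width below 2. The upper and lower bounds meet at 2, so that is the treewidth.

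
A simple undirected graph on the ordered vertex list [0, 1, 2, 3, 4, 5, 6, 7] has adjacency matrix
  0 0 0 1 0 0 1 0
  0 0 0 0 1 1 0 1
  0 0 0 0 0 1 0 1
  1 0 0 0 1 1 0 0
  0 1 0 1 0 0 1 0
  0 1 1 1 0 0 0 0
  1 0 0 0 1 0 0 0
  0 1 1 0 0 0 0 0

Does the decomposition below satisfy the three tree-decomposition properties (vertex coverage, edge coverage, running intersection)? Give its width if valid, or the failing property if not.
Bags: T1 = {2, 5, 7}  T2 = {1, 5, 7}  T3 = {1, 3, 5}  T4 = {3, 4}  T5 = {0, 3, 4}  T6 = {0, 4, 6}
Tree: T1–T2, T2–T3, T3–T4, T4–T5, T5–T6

A tree decomposition must satisfy three properties: every vertex lies in some bag; for every edge, both endpoints lie together in some bag; and for every vertex, the bags containing it form a connected subtree. Here edge (1,4) lies in no bag, so the decomposition is invalid.

No — edge (1,4) lies in no bag.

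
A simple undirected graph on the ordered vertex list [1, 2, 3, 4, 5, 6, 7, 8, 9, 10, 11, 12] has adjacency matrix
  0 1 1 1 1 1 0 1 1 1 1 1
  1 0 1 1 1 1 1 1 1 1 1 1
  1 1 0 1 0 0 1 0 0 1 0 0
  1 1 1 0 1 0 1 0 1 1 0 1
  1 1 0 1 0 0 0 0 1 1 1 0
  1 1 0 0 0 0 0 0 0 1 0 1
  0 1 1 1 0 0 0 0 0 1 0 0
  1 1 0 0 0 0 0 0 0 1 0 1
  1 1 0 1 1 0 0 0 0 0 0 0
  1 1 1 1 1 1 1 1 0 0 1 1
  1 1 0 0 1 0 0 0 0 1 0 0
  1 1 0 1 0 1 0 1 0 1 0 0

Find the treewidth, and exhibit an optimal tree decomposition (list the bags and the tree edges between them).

The largest bag has 5 vertices, giving width 4; this decomposition certifies tw(G) ≤ 4. For the lower bound, the 5 vertices {1, 2, 4, 5, 9} are pairwise adjacent, and any tree decomposition puts a clique entirely inside one bag — forcing width ≥ 4. The upper and lower bounds meet at 4, so that is the treewidth.

Treewidth 4.
One such decomposition:
Bags: B1 = {1, 2, 4, 5, 10}  B2 = {1, 2, 4, 5, 9}  B3 = {1, 2, 4, 10, 12}  B4 = {1, 2, 3, 4, 10}  B5 = {1, 2, 5, 10, 11}  B6 = {1, 2, 8, 10, 12}  B7 = {2, 3, 4, 7, 10}  B8 = {1, 2, 6, 10, 12}
Tree: B1–B2, B1–B3, B1–B4, B1–B5, B3–B6, B4–B7, B3–B8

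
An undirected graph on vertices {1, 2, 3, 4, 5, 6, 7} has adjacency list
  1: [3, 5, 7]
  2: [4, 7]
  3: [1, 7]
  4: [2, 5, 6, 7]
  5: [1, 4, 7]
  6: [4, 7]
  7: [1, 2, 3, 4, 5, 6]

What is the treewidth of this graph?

2

A width-2 tree decomposition is:
Bags: B1 = {1, 5, 7}  B2 = {4, 5, 7}  B3 = {1, 3, 7}  B4 = {4, 6, 7}  B5 = {2, 4, 7}
Tree: B1–B2, B1–B3, B2–B4, B4–B5
Each bag holds 3 vertices, so the decomposition has width 2, which upper-bounds the treewidth. For the lower bound, the 3 vertices {1, 3, 7} are pairwise adjacent, and any tree decomposition puts a clique entirely inside one bag — forcing width ≥ 2. Combining the bounds, tw(G) = 2.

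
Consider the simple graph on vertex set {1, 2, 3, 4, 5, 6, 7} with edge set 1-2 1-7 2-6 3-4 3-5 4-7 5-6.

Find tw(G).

2

A width-2 tree decomposition is:
Bags: B1 = {1, 4, 7}  B2 = {1, 3, 4}  B3 = {1, 3, 5}  B4 = {1, 5, 6}  B5 = {1, 2, 6}
Tree: B1–B2, B2–B3, B3–B4, B4–B5
Every bag has size at most 3, so the width is 3 − 1 = 2 and tw(G) ≤ 2. For the lower bound, G contains the cycle 1–7–4–3–5–6–2–1, so G is not a forest; only forests have treewidth ≤ 1, hence tw(G) ≥ 2. Combining the bounds, tw(G) = 2.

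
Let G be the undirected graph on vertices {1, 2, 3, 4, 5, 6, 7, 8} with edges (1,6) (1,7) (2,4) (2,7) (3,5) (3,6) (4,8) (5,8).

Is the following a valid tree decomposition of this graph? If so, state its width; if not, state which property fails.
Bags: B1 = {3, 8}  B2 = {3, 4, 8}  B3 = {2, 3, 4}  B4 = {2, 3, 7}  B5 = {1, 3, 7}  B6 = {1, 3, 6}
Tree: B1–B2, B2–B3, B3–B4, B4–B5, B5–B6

A tree decomposition must satisfy three properties: every vertex lies in some bag; for every edge, both endpoints lie together in some bag; and for every vertex, the bags containing it form a connected subtree. Here vertex 5 appears in no bag, so the decomposition is invalid.

No — vertex 5 appears in no bag.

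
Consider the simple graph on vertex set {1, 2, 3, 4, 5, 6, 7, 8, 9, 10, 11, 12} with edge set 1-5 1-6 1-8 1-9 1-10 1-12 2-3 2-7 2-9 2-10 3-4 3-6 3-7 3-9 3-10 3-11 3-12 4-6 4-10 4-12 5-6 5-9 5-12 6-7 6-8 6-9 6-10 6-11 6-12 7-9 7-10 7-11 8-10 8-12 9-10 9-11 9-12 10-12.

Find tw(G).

4

A width-4 tree decomposition is:
Bags: B1 = {1, 6, 9, 10, 12}  B2 = {3, 6, 9, 10, 12}  B3 = {1, 6, 8, 10, 12}  B4 = {3, 6, 7, 9, 10}  B5 = {2, 3, 7, 9, 10}  B6 = {3, 6, 7, 9, 11}  B7 = {1, 5, 6, 9, 12}  B8 = {3, 4, 6, 10, 12}
Tree: B1–B2, B1–B3, B2–B4, B4–B5, B4–B6, B1–B7, B2–B8
Every bag has size at most 5, so the width is 5 − 1 = 4 and tw(G) ≤ 4. Conversely, {2, 3, 7, 9, 10} is a clique of size 5, and the vertices of any clique must share a bag in every tree decomposition; so some bag has ≥ 5 vertices and tw(G) ≥ 4. Combining the bounds, tw(G) = 4.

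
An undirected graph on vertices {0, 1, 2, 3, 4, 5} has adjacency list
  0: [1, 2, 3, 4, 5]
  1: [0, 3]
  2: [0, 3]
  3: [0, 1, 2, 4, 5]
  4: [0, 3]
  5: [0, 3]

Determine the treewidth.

2

A width-2 tree decomposition is:
Bags: B1 = {0, 3, 5}  B2 = {0, 3, 4}  B3 = {0, 1, 3}  B4 = {0, 2, 3}
Tree: B1–B2, B2–B3, B1–B4
Each bag holds 3 vertices, so the decomposition has width 2, which upper-bounds the treewidth. For the lower bound, the 3 vertices {0, 1, 3} are pairwise adjacent, and any tree decomposition puts a clique entirely inside one bag — forcing width ≥ 2. Hence tw(G) = 2 exactly.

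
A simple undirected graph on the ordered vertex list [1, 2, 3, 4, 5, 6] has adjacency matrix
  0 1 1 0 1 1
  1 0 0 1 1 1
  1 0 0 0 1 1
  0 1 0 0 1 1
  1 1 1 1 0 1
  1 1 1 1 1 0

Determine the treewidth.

A width-3 tree decomposition is:
Bags: B1 = {1, 2, 5, 6}  B2 = {1, 3, 5, 6}  B3 = {2, 4, 5, 6}
Tree: B1–B2, B1–B3
The largest bag has 4 vertices, giving width 3; this decomposition certifies tw(G) ≤ 3. Conversely, {1, 2, 5, 6} is a clique of size 4, and the vertices of any clique must share a bag in every tree decomposition; so some bag has ≥ 4 vertices and tw(G) ≥ 3. Therefore the treewidth is 3.

3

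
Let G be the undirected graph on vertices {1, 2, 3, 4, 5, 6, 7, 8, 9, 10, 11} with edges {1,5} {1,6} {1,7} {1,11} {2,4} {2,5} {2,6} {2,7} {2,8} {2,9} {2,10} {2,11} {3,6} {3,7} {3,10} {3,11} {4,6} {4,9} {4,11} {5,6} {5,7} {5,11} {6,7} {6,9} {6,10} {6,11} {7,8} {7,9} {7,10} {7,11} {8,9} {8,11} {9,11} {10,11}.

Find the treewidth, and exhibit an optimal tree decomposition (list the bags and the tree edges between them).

Each bag holds 5 vertices, so the decomposition has width 4, which upper-bounds the treewidth. On the other hand G contains the 5-clique {2, 7, 8, 9, 11}. A clique must lie in a single bag of any decomposition, so no decomposition can have width below 4. Therefore the treewidth is 4.

Treewidth 4.
One optimal decomposition is:
Bags: B1 = {2, 6, 7, 10, 11}  B2 = {2, 5, 6, 7, 11}  B3 = {2, 6, 7, 9, 11}  B4 = {2, 7, 8, 9, 11}  B5 = {2, 4, 6, 9, 11}  B6 = {1, 5, 6, 7, 11}  B7 = {3, 6, 7, 10, 11}
Tree: B1–B2, B2–B3, B3–B4, B3–B5, B2–B6, B1–B7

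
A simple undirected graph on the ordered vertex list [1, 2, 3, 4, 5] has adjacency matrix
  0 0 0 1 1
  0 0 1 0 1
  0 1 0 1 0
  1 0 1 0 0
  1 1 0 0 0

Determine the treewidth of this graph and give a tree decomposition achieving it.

Each bag holds 3 vertices, so the decomposition has width 2, which upper-bounds the treewidth. Since 1–4–3–2–5–1 is a cycle in G, G is not acyclic. Forests are exactly the graphs of treewidth ≤ 1, so tw(G) ≥ 2. The upper and lower bounds meet at 2, so that is the treewidth.

Treewidth 2.
One optimal decomposition is:
Bags: B1 = {1, 3, 4}  B2 = {1, 2, 3}  B3 = {1, 2, 5}
Tree: B1–B2, B2–B3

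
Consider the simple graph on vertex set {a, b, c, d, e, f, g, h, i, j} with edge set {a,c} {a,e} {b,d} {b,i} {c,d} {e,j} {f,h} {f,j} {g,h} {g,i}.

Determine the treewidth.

A width-2 tree decomposition is:
Bags: B1 = {f, g, h}  B2 = {f, g, i}  B3 = {b, f, i}  B4 = {b, d, f}  B5 = {c, d, f}  B6 = {a, c, f}  B7 = {a, e, f}  B8 = {e, f, j}
Tree: B1–B2, B2–B3, B3–B4, B4–B5, B5–B6, B6–B7, B7–B8
The largest bag has 3 vertices, giving width 2; this decomposition certifies tw(G) ≤ 2. Since f–h–g–i–b–d–c–a–e–j–f is a cycle in G, G is not acyclic. Forests are exactly the graphs of treewidth ≤ 1, so tw(G) ≥ 2. Combining the bounds, tw(G) = 2.

2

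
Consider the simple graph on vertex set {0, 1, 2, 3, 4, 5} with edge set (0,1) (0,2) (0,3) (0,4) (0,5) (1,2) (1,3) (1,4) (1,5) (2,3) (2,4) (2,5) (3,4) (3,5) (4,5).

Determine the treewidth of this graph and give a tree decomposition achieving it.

A single bag containing all 6 vertices is trivially a valid decomposition of width 5. For the lower bound, the 6 vertices {0, 1, 2, 3, 4, 5} are pairwise adjacent, and any tree decomposition puts a clique entirely inside one bag — forcing width ≥ 5. Therefore the treewidth is 5.

Treewidth 5.
One such decomposition:
Bags: B1 = {0, 1, 2, 3, 4, 5}
Tree: (single bag)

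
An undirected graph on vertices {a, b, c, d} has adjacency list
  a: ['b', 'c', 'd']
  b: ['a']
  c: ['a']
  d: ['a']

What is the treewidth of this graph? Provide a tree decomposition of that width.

The largest bag has 2 vertices, giving width 1; this decomposition certifies tw(G) ≤ 1. Any graph with an edge has treewidth ≥ 1, and G has the edge a–c. The upper and lower bounds meet at 1, so that is the treewidth.

Treewidth 1.
Bags: B1 = {a, c}  B2 = {a, b}  B3 = {a, d}
Tree: B1–B2, B2–B3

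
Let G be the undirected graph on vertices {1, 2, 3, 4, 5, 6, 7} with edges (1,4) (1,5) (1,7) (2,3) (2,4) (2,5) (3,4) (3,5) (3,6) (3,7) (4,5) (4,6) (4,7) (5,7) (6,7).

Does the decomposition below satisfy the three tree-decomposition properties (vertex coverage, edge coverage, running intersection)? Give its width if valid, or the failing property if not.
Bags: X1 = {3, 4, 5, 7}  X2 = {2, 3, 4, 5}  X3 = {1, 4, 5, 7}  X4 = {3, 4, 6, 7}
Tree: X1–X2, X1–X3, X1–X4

Yes; width 3.

Vertex coverage: the bags together contain {1, 2, 3, 4, 5, 6, 7}, the full vertex set. Edge coverage: each edge of G has both endpoints in at least one bag. Running intersection: for every vertex, the bags containing it form a connected subtree. All three properties hold, so this is a valid tree decomposition of width max|bag| − 1 = 3, and hence tw(G) ≤ 3.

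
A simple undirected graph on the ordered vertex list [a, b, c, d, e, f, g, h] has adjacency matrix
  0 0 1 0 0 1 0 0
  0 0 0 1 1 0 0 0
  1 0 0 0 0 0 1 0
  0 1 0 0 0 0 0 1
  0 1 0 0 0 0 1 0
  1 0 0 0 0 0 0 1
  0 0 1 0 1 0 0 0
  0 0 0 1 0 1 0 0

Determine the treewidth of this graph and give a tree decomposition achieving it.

Treewidth 2.
One such decomposition:
Bags: B1 = {b, e, g}  B2 = {b, c, g}  B3 = {a, b, c}  B4 = {a, b, f}  B5 = {b, f, h}  B6 = {b, d, h}
Tree: B1–B2, B2–B3, B3–B4, B4–B5, B5–B6

Every bag has size at most 3, so the width is 3 − 1 = 2 and tw(G) ≤ 2. For the lower bound, G contains the cycle b–e–g–c–a–f–h–d–b, so G is not a forest; only forests have treewidth ≤ 1, hence tw(G) ≥ 2. Combining the bounds, tw(G) = 2.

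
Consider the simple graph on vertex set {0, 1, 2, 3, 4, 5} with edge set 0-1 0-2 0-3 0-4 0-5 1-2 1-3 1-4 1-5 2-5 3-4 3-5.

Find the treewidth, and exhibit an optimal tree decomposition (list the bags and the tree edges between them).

Every bag has size at most 4, so the width is 4 − 1 = 3 and tw(G) ≤ 3. On the other hand G contains the 4-clique {0, 1, 2, 5}. A clique must lie in a single bag of any decomposition, so no decomposition can have width below 3. Combining the bounds, tw(G) = 3.

Treewidth 3.
One such decomposition:
Bags: B1 = {0, 1, 3, 5}  B2 = {0, 1, 3, 4}  B3 = {0, 1, 2, 5}
Tree: B1–B2, B1–B3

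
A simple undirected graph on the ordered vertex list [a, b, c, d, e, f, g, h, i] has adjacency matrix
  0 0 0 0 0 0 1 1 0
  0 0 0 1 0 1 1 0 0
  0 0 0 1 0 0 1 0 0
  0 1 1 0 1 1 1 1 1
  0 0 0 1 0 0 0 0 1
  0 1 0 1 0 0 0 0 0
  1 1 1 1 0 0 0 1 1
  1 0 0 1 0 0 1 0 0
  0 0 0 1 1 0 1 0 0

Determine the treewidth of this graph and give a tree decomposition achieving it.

Treewidth 2.
One such decomposition:
Bags: B1 = {b, d, g}  B2 = {d, g, h}  B3 = {c, d, g}  B4 = {a, g, h}  B5 = {d, g, i}  B6 = {d, e, i}  B7 = {b, d, f}
Tree: B1–B2, B1–B3, B2–B4, B2–B5, B5–B6, B1–B7

Each bag holds 3 vertices, so the decomposition has width 2, which upper-bounds the treewidth. On the other hand G contains the 3-clique {d, g, h}. A clique must lie in a single bag of any decomposition, so no decomposition can have width below 2. Hence tw(G) = 2 exactly.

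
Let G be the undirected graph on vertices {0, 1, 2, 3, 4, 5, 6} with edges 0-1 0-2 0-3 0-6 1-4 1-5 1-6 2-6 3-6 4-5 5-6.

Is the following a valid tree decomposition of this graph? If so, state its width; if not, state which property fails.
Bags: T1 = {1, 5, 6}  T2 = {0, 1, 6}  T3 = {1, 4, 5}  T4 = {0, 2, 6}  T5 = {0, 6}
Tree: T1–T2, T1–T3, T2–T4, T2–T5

No — vertex 3 appears in no bag.

A tree decomposition must satisfy three properties: every vertex lies in some bag; for every edge, both endpoints lie together in some bag; and for every vertex, the bags containing it form a connected subtree. Here vertex 3 appears in no bag, so the decomposition is invalid.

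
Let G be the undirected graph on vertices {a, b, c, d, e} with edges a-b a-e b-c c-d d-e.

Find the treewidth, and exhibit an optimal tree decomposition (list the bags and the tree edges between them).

Each bag holds 3 vertices, so the decomposition has width 2, which upper-bounds the treewidth. For the lower bound, G contains the cycle e–a–b–c–d–e, so G is not a forest; only forests have treewidth ≤ 1, hence tw(G) ≥ 2. Combining the bounds, tw(G) = 2.

Treewidth 2.
Bags: B1 = {a, b, e}  B2 = {b, c, e}  B3 = {c, d, e}
Tree: B1–B2, B2–B3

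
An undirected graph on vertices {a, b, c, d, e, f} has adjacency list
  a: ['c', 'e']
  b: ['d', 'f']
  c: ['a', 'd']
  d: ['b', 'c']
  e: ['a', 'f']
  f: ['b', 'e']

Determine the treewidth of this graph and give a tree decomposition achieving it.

Treewidth 2.
One optimal decomposition is:
Bags: B1 = {b, e, f}  B2 = {a, b, e}  B3 = {a, b, c}  B4 = {b, c, d}
Tree: B1–B2, B2–B3, B3–B4

Each bag holds 3 vertices, so the decomposition has width 2, which upper-bounds the treewidth. For the lower bound, G contains the cycle b–f–e–a–c–d–b, so G is not a forest; only forests have treewidth ≤ 1, hence tw(G) ≥ 2. The upper and lower bounds meet at 2, so that is the treewidth.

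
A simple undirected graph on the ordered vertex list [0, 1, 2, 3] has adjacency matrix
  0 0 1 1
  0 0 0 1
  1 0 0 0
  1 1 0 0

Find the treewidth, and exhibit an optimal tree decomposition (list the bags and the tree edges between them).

Every bag has size at most 2, so the width is 2 − 1 = 1 and tw(G) ≤ 1. G has an edge, so its treewidth is at least 1. The upper and lower bounds meet at 1, so that is the treewidth.

Treewidth 1.
One such decomposition:
Bags: B1 = {0, 3}  B2 = {1, 3}  B3 = {0, 2}
Tree: B1–B2, B1–B3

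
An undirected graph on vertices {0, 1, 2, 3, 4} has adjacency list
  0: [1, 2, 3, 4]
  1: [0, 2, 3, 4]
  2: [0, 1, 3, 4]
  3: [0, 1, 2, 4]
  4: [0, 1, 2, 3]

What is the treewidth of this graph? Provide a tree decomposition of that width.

Treewidth 4.
One optimal decomposition is:
Bags: B1 = {0, 1, 2, 3, 4}
Tree: (single bag)

A single bag containing all 5 vertices is trivially a valid decomposition of width 4. On the other hand G contains the 5-clique {0, 1, 2, 3, 4}. A clique must lie in a single bag of any decomposition, so no decomposition can have width below 4. Therefore the treewidth is 4.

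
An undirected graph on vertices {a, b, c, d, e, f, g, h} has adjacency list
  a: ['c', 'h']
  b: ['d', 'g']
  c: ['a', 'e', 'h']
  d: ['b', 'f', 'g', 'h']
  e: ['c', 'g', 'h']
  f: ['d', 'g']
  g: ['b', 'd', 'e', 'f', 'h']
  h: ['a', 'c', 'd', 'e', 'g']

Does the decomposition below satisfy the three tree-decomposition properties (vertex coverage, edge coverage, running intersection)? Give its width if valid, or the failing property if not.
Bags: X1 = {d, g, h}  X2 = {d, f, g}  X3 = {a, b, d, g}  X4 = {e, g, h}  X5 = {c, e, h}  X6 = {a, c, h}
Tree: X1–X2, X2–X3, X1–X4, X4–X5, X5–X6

No — bags containing vertex a are not connected in the tree.

A tree decomposition must satisfy three properties: every vertex lies in some bag; for every edge, both endpoints lie together in some bag; and for every vertex, the bags containing it form a connected subtree. Here bags containing vertex a are not connected in the tree, so the decomposition is invalid.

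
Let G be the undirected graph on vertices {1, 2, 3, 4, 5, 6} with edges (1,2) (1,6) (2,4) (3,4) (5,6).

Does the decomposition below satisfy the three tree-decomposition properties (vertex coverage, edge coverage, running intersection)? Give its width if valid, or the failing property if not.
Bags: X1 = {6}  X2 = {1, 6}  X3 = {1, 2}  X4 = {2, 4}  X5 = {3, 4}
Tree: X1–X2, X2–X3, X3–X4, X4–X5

No — vertex 5 appears in no bag.

A tree decomposition must satisfy three properties: every vertex lies in some bag; for every edge, both endpoints lie together in some bag; and for every vertex, the bags containing it form a connected subtree. Here vertex 5 appears in no bag, so the decomposition is invalid.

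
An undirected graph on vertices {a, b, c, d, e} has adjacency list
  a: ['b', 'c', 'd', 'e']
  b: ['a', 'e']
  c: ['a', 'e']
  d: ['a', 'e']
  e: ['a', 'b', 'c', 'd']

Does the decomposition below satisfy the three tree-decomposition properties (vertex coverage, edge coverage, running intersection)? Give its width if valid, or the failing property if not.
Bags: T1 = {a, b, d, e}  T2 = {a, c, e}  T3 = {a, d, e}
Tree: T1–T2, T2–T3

No — bags containing vertex d are not connected in the tree.

A tree decomposition must satisfy three properties: every vertex lies in some bag; for every edge, both endpoints lie together in some bag; and for every vertex, the bags containing it form a connected subtree. Here bags containing vertex d are not connected in the tree, so the decomposition is invalid.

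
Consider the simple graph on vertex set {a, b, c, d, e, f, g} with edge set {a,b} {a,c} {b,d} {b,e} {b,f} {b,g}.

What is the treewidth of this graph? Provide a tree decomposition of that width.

Treewidth 1.
One optimal decomposition is:
Bags: B1 = {b, f}  B2 = {b, e}  B3 = {a, b}  B4 = {b, g}  B5 = {b, d}  B6 = {a, c}
Tree: B1–B2, B2–B3, B1–B4, B1–B5, B3–B6

The largest bag has 2 vertices, giving width 1; this decomposition certifies tw(G) ≤ 1. G has an edge, so its treewidth is at least 1. The upper and lower bounds meet at 1, so that is the treewidth.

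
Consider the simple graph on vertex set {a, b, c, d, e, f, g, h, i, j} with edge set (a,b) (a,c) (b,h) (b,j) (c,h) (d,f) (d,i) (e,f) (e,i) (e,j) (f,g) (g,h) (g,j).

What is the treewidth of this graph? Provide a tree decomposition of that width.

Treewidth 2.
Bags: B1 = {d, f, i}  B2 = {e, f, i}  B3 = {e, f, g}  B4 = {e, g, j}  B5 = {g, h, j}  B6 = {b, h, j}  B7 = {b, c, h}  B8 = {a, b, c}
Tree: B1–B2, B2–B3, B3–B4, B4–B5, B5–B6, B6–B7, B7–B8

Each bag holds 3 vertices, so the decomposition has width 2, which upper-bounds the treewidth. The edges d–i–e–f–d form a cycle, so G is not a tree and its treewidth is at least 2. Hence tw(G) = 2 exactly.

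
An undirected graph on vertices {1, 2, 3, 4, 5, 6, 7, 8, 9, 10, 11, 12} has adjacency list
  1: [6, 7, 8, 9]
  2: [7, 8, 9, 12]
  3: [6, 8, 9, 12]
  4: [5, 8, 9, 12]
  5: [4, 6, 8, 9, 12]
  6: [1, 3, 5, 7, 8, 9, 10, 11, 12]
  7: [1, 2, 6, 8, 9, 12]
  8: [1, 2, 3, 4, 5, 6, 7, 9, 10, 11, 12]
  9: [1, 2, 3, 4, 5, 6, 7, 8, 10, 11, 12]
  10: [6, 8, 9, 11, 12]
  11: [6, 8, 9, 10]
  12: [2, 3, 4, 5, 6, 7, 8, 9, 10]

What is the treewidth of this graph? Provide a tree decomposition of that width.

Every bag has size at most 5, so the width is 5 − 1 = 4 and tw(G) ≤ 4. For the lower bound, the 5 vertices {2, 7, 8, 9, 12} are pairwise adjacent, and any tree decomposition puts a clique entirely inside one bag — forcing width ≥ 4. The upper and lower bounds meet at 4, so that is the treewidth.

Treewidth 4.
One such decomposition:
Bags: B1 = {6, 7, 8, 9, 12}  B2 = {6, 8, 9, 10, 12}  B3 = {5, 6, 8, 9, 12}  B4 = {6, 8, 9, 10, 11}  B5 = {4, 5, 8, 9, 12}  B6 = {3, 6, 8, 9, 12}  B7 = {2, 7, 8, 9, 12}  B8 = {1, 6, 7, 8, 9}
Tree: B1–B2, B1–B3, B2–B4, B3–B5, B3–B6, B1–B7, B1–B8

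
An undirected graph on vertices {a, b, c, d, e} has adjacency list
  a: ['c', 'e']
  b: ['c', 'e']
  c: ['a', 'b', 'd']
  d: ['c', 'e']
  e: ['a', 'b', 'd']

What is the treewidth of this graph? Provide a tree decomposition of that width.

Treewidth 2.
Bags: B1 = {a, c, e}  B2 = {b, c, e}  B3 = {c, d, e}
Tree: B1–B2, B2–B3

Every bag has size at most 3, so the width is 3 − 1 = 2 and tw(G) ≤ 2. The edges a–e–b–c–a form a cycle, so G is not a tree and its treewidth is at least 2. Combining the bounds, tw(G) = 2.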